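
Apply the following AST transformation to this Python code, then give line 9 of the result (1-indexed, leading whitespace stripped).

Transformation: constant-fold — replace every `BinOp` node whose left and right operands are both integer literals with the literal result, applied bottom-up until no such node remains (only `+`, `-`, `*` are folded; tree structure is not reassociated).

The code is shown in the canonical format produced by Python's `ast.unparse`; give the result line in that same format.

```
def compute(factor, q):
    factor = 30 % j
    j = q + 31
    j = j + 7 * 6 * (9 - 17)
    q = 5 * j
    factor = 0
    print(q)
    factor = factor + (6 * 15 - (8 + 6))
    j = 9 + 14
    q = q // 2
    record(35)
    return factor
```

Transformed code:
def compute(factor, q):
    factor = 30 % j
    j = q + 31
    j = j + -336
    q = 5 * j
    factor = 0
    print(q)
    factor = factor + 76
    j = 23
    q = q // 2
    record(35)
    return factor

j = 23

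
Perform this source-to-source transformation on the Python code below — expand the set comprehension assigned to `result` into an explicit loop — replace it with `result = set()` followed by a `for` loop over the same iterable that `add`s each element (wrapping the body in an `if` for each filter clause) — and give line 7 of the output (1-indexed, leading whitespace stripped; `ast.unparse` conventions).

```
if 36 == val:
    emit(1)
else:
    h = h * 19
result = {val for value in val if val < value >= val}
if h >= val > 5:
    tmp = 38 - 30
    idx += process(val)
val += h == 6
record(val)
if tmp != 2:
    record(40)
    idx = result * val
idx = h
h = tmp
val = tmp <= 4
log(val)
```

Transformed code:
if 36 == val:
    emit(1)
else:
    h = h * 19
result = set()
for value in val:
    if val < value >= val:
        result.add(val)
if h >= val > 5:
    tmp = 38 - 30
    idx += process(val)
val += h == 6
record(val)
if tmp != 2:
    record(40)
    idx = result * val
idx = h
h = tmp
val = tmp <= 4
log(val)

if val < value >= val:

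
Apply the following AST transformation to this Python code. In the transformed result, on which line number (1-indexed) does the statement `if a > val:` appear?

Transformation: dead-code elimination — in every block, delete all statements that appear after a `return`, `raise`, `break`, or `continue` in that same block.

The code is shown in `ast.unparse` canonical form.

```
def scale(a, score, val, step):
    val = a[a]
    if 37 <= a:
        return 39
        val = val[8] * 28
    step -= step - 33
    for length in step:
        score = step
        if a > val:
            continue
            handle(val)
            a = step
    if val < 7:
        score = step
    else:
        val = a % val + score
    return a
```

Transformed code:
def scale(a, score, val, step):
    val = a[a]
    if 37 <= a:
        return 39
    step -= step - 33
    for length in step:
        score = step
        if a > val:
            continue
    if val < 7:
        score = step
    else:
        val = a % val + score
    return a

8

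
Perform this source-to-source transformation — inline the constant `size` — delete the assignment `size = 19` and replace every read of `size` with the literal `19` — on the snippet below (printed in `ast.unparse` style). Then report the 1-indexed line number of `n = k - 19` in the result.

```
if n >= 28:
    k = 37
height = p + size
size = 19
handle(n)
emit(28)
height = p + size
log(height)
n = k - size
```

8

Transformed code:
if n >= 28:
    k = 37
height = p + 19
handle(n)
emit(28)
height = p + 19
log(height)
n = k - 19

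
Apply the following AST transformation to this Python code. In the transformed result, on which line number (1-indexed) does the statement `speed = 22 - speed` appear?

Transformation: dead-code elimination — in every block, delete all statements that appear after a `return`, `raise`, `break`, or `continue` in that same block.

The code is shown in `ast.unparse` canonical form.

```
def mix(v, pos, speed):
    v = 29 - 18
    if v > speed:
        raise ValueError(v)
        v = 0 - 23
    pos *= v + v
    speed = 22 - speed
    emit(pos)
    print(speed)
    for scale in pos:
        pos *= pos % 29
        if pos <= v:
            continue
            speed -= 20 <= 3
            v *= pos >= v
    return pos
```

6

Transformed code:
def mix(v, pos, speed):
    v = 29 - 18
    if v > speed:
        raise ValueError(v)
    pos *= v + v
    speed = 22 - speed
    emit(pos)
    print(speed)
    for scale in pos:
        pos *= pos % 29
        if pos <= v:
            continue
    return pos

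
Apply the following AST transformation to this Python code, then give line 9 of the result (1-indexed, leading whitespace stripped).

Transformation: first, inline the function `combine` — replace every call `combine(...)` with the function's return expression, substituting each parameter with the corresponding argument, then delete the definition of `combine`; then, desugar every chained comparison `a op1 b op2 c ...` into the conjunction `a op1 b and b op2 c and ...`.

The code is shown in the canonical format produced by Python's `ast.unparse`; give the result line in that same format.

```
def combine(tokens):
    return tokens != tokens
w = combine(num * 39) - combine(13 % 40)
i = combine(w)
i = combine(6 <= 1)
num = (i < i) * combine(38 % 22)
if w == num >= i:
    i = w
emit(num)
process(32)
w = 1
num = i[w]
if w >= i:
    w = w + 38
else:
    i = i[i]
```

Transformed code:
w = (num * 39 != num * 39) - (13 % 40 != 13 % 40)
i = w != w
i = (6 <= 1) != (6 <= 1)
num = (i < i) * (38 % 22 != 38 % 22)
if w == num and num >= i:
    i = w
emit(num)
process(32)
w = 1
num = i[w]
if w >= i:
    w = w + 38
else:
    i = i[i]

w = 1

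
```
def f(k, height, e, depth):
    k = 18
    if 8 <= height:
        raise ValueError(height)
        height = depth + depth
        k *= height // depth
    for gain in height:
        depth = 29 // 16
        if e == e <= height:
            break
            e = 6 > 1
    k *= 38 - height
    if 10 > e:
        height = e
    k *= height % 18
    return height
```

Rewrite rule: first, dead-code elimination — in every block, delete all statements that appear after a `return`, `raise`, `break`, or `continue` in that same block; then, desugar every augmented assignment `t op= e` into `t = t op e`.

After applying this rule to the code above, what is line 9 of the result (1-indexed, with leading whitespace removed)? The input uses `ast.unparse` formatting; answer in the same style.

k = k * (38 - height)

Transformed code:
def f(k, height, e, depth):
    k = 18
    if 8 <= height:
        raise ValueError(height)
    for gain in height:
        depth = 29 // 16
        if e == e <= height:
            break
    k = k * (38 - height)
    if 10 > e:
        height = e
    k = k * (height % 18)
    return height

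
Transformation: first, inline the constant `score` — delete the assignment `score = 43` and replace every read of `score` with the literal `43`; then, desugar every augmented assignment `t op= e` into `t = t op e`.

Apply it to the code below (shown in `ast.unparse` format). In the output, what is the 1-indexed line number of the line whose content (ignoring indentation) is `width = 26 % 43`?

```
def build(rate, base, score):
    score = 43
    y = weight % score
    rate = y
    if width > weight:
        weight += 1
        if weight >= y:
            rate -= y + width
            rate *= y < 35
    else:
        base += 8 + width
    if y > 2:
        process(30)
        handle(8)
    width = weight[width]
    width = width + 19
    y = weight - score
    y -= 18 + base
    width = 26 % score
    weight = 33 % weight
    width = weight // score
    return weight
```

18

Transformed code:
def build(rate, base, score):
    y = weight % 43
    rate = y
    if width > weight:
        weight = weight + 1
        if weight >= y:
            rate = rate - (y + width)
            rate = rate * (y < 35)
    else:
        base = base + (8 + width)
    if y > 2:
        process(30)
        handle(8)
    width = weight[width]
    width = width + 19
    y = weight - 43
    y = y - (18 + base)
    width = 26 % 43
    weight = 33 % weight
    width = weight // 43
    return weight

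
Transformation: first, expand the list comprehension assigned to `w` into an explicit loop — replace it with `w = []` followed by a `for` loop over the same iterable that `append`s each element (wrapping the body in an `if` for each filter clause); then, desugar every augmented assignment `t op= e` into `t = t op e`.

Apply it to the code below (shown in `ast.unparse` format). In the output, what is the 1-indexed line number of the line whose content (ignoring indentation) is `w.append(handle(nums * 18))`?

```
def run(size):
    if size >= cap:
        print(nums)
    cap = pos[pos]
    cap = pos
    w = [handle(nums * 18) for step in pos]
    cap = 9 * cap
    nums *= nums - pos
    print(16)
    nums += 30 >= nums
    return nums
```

8

Transformed code:
def run(size):
    if size >= cap:
        print(nums)
    cap = pos[pos]
    cap = pos
    w = []
    for step in pos:
        w.append(handle(nums * 18))
    cap = 9 * cap
    nums = nums * (nums - pos)
    print(16)
    nums = nums + (30 >= nums)
    return nums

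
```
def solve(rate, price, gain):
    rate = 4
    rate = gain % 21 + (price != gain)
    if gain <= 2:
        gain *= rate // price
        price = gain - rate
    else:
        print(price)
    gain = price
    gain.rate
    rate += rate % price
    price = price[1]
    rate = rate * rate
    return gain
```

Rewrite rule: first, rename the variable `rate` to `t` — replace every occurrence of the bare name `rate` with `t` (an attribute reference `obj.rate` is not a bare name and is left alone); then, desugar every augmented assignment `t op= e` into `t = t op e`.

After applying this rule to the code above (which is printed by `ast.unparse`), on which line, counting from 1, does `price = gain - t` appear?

Transformed code:
def solve(t, price, gain):
    t = 4
    t = gain % 21 + (price != gain)
    if gain <= 2:
        gain = gain * (t // price)
        price = gain - t
    else:
        print(price)
    gain = price
    gain.rate
    t = t + t % price
    price = price[1]
    t = t * t
    return gain

6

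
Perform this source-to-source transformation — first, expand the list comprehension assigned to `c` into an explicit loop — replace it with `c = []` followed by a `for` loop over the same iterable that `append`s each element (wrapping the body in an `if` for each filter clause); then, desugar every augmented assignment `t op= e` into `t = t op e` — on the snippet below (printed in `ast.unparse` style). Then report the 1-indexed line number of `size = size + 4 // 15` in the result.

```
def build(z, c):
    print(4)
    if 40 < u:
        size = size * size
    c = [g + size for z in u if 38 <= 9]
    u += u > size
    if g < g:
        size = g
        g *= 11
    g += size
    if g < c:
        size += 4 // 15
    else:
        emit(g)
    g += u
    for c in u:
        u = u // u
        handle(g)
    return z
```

Transformed code:
def build(z, c):
    print(4)
    if 40 < u:
        size = size * size
    c = []
    for z in u:
        if 38 <= 9:
            c.append(g + size)
    u = u + (u > size)
    if g < g:
        size = g
        g = g * 11
    g = g + size
    if g < c:
        size = size + 4 // 15
    else:
        emit(g)
    g = g + u
    for c in u:
        u = u // u
        handle(g)
    return z

15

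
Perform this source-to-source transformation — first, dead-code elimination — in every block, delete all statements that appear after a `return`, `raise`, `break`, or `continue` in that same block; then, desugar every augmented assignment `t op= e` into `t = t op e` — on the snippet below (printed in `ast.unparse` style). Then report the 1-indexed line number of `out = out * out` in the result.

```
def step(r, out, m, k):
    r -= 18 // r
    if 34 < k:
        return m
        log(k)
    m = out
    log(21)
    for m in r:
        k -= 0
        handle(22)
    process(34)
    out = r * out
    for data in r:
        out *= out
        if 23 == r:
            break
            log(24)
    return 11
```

13

Transformed code:
def step(r, out, m, k):
    r = r - 18 // r
    if 34 < k:
        return m
    m = out
    log(21)
    for m in r:
        k = k - 0
        handle(22)
    process(34)
    out = r * out
    for data in r:
        out = out * out
        if 23 == r:
            break
    return 11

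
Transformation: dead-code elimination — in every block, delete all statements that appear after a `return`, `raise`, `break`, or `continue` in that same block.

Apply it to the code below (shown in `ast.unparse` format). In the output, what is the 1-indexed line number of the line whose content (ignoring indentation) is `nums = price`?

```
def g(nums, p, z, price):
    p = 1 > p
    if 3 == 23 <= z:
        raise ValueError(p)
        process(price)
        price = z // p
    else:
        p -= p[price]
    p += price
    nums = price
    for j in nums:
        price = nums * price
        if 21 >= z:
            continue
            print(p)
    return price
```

8

Transformed code:
def g(nums, p, z, price):
    p = 1 > p
    if 3 == 23 <= z:
        raise ValueError(p)
    else:
        p -= p[price]
    p += price
    nums = price
    for j in nums:
        price = nums * price
        if 21 >= z:
            continue
    return price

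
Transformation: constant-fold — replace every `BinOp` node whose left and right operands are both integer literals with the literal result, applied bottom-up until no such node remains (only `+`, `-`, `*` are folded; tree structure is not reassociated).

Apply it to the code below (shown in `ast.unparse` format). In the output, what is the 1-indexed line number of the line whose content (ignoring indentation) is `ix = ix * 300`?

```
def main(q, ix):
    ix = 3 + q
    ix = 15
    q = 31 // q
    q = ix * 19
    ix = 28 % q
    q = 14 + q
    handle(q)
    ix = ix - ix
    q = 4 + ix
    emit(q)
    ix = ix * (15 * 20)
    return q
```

12

Transformed code:
def main(q, ix):
    ix = 3 + q
    ix = 15
    q = 31 // q
    q = ix * 19
    ix = 28 % q
    q = 14 + q
    handle(q)
    ix = ix - ix
    q = 4 + ix
    emit(q)
    ix = ix * 300
    return q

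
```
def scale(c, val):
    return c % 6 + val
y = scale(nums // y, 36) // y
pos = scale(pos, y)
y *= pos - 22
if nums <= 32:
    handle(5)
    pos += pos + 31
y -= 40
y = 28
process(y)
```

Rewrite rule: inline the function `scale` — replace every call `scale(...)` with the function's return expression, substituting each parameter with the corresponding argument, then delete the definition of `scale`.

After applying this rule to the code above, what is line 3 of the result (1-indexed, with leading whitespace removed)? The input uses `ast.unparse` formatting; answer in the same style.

Transformed code:
y = (nums // y % 6 + 36) // y
pos = pos % 6 + y
y *= pos - 22
if nums <= 32:
    handle(5)
    pos += pos + 31
y -= 40
y = 28
process(y)

y *= pos - 22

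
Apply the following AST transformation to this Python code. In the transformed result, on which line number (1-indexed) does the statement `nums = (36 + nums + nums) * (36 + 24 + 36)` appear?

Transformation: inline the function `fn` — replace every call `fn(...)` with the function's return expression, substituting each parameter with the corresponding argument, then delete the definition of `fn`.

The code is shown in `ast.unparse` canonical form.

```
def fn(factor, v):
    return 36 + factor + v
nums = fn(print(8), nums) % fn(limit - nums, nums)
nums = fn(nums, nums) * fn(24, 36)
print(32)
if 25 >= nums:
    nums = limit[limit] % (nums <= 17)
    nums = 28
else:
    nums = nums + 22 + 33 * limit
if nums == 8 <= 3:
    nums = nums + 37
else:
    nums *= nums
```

Transformed code:
nums = (36 + print(8) + nums) % (36 + (limit - nums) + nums)
nums = (36 + nums + nums) * (36 + 24 + 36)
print(32)
if 25 >= nums:
    nums = limit[limit] % (nums <= 17)
    nums = 28
else:
    nums = nums + 22 + 33 * limit
if nums == 8 <= 3:
    nums = nums + 37
else:
    nums *= nums

2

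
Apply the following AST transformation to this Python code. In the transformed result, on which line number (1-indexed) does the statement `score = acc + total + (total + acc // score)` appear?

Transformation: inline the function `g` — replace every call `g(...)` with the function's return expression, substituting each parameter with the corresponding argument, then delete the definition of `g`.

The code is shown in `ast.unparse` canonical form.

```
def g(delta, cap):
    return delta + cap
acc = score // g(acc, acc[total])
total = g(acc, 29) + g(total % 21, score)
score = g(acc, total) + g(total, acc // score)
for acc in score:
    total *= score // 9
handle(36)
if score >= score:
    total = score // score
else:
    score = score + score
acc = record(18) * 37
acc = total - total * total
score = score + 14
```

3

Transformed code:
acc = score // (acc + acc[total])
total = acc + 29 + (total % 21 + score)
score = acc + total + (total + acc // score)
for acc in score:
    total *= score // 9
handle(36)
if score >= score:
    total = score // score
else:
    score = score + score
acc = record(18) * 37
acc = total - total * total
score = score + 14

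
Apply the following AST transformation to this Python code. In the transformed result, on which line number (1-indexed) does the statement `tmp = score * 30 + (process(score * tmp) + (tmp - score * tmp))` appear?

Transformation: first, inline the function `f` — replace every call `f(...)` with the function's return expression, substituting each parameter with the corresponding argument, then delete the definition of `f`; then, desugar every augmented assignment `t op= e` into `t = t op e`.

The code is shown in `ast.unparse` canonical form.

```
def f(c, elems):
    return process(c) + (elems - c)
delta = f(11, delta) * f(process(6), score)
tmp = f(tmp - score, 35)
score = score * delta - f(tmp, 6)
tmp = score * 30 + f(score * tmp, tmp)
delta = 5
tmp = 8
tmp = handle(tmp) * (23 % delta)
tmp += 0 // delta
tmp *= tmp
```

4

Transformed code:
delta = (process(11) + (delta - 11)) * (process(process(6)) + (score - process(6)))
tmp = process(tmp - score) + (35 - (tmp - score))
score = score * delta - (process(tmp) + (6 - tmp))
tmp = score * 30 + (process(score * tmp) + (tmp - score * tmp))
delta = 5
tmp = 8
tmp = handle(tmp) * (23 % delta)
tmp = tmp + 0 // delta
tmp = tmp * tmp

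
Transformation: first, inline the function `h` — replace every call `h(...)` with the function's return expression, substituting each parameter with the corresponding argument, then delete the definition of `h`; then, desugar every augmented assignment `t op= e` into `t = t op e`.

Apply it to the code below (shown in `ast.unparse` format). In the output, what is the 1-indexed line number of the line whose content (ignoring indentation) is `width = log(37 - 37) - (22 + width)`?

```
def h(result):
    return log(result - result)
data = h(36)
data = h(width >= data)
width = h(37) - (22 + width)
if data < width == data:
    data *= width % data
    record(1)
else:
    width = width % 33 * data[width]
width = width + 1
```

Transformed code:
data = log(36 - 36)
data = log((width >= data) - (width >= data))
width = log(37 - 37) - (22 + width)
if data < width == data:
    data = data * (width % data)
    record(1)
else:
    width = width % 33 * data[width]
width = width + 1

3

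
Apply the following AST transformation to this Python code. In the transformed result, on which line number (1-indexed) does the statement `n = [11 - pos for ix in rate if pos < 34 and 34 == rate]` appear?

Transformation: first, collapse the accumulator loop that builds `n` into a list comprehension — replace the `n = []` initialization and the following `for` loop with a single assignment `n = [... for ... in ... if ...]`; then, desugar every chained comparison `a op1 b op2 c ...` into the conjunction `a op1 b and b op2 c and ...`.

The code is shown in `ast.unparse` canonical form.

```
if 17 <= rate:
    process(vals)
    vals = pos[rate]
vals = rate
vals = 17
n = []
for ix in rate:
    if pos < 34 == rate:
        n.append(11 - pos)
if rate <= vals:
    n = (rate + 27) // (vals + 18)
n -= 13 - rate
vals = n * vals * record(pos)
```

6

Transformed code:
if 17 <= rate:
    process(vals)
    vals = pos[rate]
vals = rate
vals = 17
n = [11 - pos for ix in rate if pos < 34 and 34 == rate]
if rate <= vals:
    n = (rate + 27) // (vals + 18)
n -= 13 - rate
vals = n * vals * record(pos)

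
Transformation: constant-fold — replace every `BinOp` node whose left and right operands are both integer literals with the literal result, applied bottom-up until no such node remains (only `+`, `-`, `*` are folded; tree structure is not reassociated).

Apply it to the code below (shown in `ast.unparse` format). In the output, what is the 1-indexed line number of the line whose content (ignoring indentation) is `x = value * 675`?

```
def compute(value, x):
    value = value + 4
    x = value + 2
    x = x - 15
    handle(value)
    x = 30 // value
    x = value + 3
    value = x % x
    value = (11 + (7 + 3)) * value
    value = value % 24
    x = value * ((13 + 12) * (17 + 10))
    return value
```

Transformed code:
def compute(value, x):
    value = value + 4
    x = value + 2
    x = x - 15
    handle(value)
    x = 30 // value
    x = value + 3
    value = x % x
    value = 21 * value
    value = value % 24
    x = value * 675
    return value

11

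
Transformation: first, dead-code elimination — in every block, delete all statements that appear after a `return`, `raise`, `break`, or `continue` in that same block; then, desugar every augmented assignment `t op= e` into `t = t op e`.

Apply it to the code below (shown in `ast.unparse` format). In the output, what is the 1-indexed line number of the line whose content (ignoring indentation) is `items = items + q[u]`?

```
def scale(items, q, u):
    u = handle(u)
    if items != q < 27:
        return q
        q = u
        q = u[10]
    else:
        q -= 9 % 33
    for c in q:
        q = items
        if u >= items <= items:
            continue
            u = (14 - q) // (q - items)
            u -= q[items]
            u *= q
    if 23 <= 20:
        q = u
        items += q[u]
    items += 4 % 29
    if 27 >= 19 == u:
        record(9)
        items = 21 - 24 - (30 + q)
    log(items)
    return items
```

Transformed code:
def scale(items, q, u):
    u = handle(u)
    if items != q < 27:
        return q
    else:
        q = q - 9 % 33
    for c in q:
        q = items
        if u >= items <= items:
            continue
    if 23 <= 20:
        q = u
        items = items + q[u]
    items = items + 4 % 29
    if 27 >= 19 == u:
        record(9)
        items = 21 - 24 - (30 + q)
    log(items)
    return items

13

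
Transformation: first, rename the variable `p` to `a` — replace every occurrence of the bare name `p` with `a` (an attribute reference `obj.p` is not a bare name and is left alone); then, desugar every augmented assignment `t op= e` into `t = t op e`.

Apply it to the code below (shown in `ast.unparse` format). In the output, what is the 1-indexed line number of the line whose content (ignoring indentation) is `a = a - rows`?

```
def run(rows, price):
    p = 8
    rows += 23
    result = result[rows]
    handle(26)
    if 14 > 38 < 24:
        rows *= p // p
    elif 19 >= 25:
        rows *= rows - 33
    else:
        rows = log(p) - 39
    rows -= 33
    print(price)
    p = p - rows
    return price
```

Transformed code:
def run(rows, price):
    a = 8
    rows = rows + 23
    result = result[rows]
    handle(26)
    if 14 > 38 < 24:
        rows = rows * (a // a)
    elif 19 >= 25:
        rows = rows * (rows - 33)
    else:
        rows = log(a) - 39
    rows = rows - 33
    print(price)
    a = a - rows
    return price

14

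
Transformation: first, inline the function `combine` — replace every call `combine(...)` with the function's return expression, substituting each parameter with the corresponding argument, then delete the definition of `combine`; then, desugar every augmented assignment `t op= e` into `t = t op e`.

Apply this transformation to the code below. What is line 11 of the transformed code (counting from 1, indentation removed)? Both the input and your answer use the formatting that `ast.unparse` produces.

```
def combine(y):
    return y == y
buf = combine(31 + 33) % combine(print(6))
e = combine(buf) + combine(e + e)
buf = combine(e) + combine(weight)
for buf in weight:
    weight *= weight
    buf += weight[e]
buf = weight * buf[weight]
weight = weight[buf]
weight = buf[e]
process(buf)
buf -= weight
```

Transformed code:
buf = (31 + 33 == 31 + 33) % (print(6) == print(6))
e = (buf == buf) + (e + e == e + e)
buf = (e == e) + (weight == weight)
for buf in weight:
    weight = weight * weight
    buf = buf + weight[e]
buf = weight * buf[weight]
weight = weight[buf]
weight = buf[e]
process(buf)
buf = buf - weight

buf = buf - weight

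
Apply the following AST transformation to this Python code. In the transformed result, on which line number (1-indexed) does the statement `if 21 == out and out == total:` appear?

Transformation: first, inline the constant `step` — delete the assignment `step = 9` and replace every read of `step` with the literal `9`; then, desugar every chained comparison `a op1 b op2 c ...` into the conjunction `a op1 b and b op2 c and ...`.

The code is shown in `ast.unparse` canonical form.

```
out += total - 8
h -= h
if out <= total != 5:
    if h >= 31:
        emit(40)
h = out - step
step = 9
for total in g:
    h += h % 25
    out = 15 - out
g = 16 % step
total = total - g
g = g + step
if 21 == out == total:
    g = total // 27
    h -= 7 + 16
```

Transformed code:
out += total - 8
h -= h
if out <= total and total != 5:
    if h >= 31:
        emit(40)
h = out - 9
for total in g:
    h += h % 25
    out = 15 - out
g = 16 % 9
total = total - g
g = g + 9
if 21 == out and out == total:
    g = total // 27
    h -= 7 + 16

13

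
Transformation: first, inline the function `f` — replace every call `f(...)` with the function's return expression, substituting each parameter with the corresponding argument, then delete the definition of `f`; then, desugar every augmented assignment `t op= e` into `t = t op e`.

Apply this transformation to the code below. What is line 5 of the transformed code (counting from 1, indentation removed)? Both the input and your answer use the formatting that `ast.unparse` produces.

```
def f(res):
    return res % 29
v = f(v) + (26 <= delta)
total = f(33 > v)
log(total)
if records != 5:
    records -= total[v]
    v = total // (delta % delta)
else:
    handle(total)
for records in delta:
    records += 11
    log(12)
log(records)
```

Transformed code:
v = v % 29 + (26 <= delta)
total = (33 > v) % 29
log(total)
if records != 5:
    records = records - total[v]
    v = total // (delta % delta)
else:
    handle(total)
for records in delta:
    records = records + 11
    log(12)
log(records)

records = records - total[v]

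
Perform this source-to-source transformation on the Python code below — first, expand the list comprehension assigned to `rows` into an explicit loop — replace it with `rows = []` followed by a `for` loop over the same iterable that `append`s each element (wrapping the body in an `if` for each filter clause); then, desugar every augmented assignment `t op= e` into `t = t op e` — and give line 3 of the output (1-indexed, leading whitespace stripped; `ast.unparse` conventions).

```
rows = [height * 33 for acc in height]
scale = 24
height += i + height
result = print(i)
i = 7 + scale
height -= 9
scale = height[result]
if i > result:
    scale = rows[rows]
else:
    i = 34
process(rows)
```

Transformed code:
rows = []
for acc in height:
    rows.append(height * 33)
scale = 24
height = height + (i + height)
result = print(i)
i = 7 + scale
height = height - 9
scale = height[result]
if i > result:
    scale = rows[rows]
else:
    i = 34
process(rows)

rows.append(height * 33)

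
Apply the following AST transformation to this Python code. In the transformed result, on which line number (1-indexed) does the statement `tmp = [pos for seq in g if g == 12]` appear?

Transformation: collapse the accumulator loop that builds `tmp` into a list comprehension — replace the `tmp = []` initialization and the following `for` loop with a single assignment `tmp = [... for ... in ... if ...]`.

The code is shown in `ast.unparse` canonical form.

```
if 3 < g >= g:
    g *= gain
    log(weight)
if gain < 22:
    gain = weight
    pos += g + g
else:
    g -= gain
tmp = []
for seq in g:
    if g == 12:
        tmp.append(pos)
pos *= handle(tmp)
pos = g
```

Transformed code:
if 3 < g >= g:
    g *= gain
    log(weight)
if gain < 22:
    gain = weight
    pos += g + g
else:
    g -= gain
tmp = [pos for seq in g if g == 12]
pos *= handle(tmp)
pos = g

9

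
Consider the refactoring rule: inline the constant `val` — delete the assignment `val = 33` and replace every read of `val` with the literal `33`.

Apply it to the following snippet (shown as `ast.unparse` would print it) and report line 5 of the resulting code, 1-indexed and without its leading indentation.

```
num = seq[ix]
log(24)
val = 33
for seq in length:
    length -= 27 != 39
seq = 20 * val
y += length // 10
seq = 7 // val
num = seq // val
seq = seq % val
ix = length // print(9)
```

seq = 20 * 33

Transformed code:
num = seq[ix]
log(24)
for seq in length:
    length -= 27 != 39
seq = 20 * 33
y += length // 10
seq = 7 // 33
num = seq // 33
seq = seq % 33
ix = length // print(9)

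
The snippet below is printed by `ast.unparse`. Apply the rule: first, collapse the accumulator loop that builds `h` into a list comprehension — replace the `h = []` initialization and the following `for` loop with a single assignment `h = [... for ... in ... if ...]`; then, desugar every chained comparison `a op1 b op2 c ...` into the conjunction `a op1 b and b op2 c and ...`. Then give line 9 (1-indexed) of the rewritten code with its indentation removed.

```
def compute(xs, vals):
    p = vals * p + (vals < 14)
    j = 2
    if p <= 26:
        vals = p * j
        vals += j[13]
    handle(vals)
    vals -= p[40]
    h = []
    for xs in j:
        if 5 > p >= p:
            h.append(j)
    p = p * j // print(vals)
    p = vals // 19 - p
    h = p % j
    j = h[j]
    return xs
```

Transformed code:
def compute(xs, vals):
    p = vals * p + (vals < 14)
    j = 2
    if p <= 26:
        vals = p * j
        vals += j[13]
    handle(vals)
    vals -= p[40]
    h = [j for xs in j if 5 > p and p >= p]
    p = p * j // print(vals)
    p = vals // 19 - p
    h = p % j
    j = h[j]
    return xs

h = [j for xs in j if 5 > p and p >= p]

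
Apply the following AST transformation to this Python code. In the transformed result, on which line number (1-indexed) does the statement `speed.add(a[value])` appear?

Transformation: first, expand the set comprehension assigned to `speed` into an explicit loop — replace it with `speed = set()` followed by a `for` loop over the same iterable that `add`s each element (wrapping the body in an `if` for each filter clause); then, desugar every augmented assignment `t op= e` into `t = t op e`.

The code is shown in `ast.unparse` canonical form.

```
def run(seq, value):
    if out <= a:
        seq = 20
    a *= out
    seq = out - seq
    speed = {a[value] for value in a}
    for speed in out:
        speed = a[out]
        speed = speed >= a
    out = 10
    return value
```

Transformed code:
def run(seq, value):
    if out <= a:
        seq = 20
    a = a * out
    seq = out - seq
    speed = set()
    for value in a:
        speed.add(a[value])
    for speed in out:
        speed = a[out]
        speed = speed >= a
    out = 10
    return value

8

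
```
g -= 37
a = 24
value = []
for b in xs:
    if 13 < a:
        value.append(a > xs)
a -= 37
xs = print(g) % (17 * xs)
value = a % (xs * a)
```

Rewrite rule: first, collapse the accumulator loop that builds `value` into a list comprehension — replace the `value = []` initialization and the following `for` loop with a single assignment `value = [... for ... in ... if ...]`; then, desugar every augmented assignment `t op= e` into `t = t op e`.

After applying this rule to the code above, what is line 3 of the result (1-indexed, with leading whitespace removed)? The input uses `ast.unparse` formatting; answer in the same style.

Transformed code:
g = g - 37
a = 24
value = [a > xs for b in xs if 13 < a]
a = a - 37
xs = print(g) % (17 * xs)
value = a % (xs * a)

value = [a > xs for b in xs if 13 < a]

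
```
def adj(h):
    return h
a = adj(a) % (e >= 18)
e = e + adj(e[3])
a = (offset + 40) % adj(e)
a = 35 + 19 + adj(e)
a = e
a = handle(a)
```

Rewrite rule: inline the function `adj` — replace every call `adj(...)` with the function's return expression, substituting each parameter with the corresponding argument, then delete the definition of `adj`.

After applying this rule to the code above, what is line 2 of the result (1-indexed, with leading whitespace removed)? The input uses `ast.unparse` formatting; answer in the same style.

e = e + e[3]

Transformed code:
a = a % (e >= 18)
e = e + e[3]
a = (offset + 40) % e
a = 35 + 19 + e
a = e
a = handle(a)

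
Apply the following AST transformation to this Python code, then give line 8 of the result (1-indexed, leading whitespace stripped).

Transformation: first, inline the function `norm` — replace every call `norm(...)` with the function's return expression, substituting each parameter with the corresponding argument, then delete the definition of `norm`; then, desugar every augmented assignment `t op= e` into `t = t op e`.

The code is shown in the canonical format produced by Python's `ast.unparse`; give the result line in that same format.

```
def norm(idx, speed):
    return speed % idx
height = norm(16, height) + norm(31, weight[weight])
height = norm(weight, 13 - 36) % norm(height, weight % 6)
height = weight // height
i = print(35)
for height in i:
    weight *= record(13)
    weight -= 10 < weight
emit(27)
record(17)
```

Transformed code:
height = height % 16 + weight[weight] % 31
height = (13 - 36) % weight % (weight % 6 % height)
height = weight // height
i = print(35)
for height in i:
    weight = weight * record(13)
    weight = weight - (10 < weight)
emit(27)
record(17)

emit(27)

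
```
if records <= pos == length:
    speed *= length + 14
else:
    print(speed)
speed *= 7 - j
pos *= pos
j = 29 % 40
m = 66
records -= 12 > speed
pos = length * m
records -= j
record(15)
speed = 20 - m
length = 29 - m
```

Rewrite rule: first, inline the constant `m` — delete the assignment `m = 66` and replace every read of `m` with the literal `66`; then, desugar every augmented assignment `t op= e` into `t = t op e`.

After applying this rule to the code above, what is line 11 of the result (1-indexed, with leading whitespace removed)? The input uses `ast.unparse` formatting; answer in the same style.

record(15)

Transformed code:
if records <= pos == length:
    speed = speed * (length + 14)
else:
    print(speed)
speed = speed * (7 - j)
pos = pos * pos
j = 29 % 40
records = records - (12 > speed)
pos = length * 66
records = records - j
record(15)
speed = 20 - 66
length = 29 - 66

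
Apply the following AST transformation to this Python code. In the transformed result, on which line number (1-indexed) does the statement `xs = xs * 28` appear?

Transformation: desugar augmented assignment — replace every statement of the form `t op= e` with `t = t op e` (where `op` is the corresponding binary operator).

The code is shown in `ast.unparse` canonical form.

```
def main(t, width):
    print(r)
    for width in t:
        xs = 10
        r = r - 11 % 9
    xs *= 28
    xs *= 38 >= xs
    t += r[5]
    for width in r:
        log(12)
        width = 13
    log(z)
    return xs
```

6

Transformed code:
def main(t, width):
    print(r)
    for width in t:
        xs = 10
        r = r - 11 % 9
    xs = xs * 28
    xs = xs * (38 >= xs)
    t = t + r[5]
    for width in r:
        log(12)
        width = 13
    log(z)
    return xs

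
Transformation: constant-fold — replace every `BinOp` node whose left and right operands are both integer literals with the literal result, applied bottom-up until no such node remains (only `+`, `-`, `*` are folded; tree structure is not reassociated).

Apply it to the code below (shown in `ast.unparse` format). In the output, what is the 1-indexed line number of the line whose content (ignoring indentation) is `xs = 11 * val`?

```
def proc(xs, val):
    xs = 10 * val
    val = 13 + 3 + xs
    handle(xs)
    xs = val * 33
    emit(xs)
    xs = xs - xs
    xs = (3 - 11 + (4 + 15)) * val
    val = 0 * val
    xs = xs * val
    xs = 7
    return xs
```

8

Transformed code:
def proc(xs, val):
    xs = 10 * val
    val = 16 + xs
    handle(xs)
    xs = val * 33
    emit(xs)
    xs = xs - xs
    xs = 11 * val
    val = 0 * val
    xs = xs * val
    xs = 7
    return xs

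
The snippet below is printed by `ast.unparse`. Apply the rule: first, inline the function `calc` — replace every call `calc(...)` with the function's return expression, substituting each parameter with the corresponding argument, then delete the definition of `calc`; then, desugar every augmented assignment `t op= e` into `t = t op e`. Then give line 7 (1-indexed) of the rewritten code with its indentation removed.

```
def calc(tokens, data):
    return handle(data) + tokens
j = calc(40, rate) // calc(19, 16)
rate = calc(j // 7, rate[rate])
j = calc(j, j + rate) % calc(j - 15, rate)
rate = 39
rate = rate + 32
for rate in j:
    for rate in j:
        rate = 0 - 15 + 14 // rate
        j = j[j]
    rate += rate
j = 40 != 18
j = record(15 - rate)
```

Transformed code:
j = (handle(rate) + 40) // (handle(16) + 19)
rate = handle(rate[rate]) + j // 7
j = (handle(j + rate) + j) % (handle(rate) + (j - 15))
rate = 39
rate = rate + 32
for rate in j:
    for rate in j:
        rate = 0 - 15 + 14 // rate
        j = j[j]
    rate = rate + rate
j = 40 != 18
j = record(15 - rate)

for rate in j:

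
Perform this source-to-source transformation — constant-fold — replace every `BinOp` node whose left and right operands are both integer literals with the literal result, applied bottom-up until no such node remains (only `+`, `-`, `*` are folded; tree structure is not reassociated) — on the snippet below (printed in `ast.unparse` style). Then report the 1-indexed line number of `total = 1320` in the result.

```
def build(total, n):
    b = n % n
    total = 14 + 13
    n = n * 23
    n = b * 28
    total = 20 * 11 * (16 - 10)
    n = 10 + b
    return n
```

6

Transformed code:
def build(total, n):
    b = n % n
    total = 27
    n = n * 23
    n = b * 28
    total = 1320
    n = 10 + b
    return n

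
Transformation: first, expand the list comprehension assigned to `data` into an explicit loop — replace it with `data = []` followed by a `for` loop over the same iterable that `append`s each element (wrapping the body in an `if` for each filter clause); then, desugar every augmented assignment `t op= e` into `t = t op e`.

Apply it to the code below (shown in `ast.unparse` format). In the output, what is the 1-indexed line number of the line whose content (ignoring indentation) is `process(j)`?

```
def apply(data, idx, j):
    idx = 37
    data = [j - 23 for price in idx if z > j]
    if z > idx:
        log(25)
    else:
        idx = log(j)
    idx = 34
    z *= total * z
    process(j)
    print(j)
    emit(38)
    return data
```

Transformed code:
def apply(data, idx, j):
    idx = 37
    data = []
    for price in idx:
        if z > j:
            data.append(j - 23)
    if z > idx:
        log(25)
    else:
        idx = log(j)
    idx = 34
    z = z * (total * z)
    process(j)
    print(j)
    emit(38)
    return data

13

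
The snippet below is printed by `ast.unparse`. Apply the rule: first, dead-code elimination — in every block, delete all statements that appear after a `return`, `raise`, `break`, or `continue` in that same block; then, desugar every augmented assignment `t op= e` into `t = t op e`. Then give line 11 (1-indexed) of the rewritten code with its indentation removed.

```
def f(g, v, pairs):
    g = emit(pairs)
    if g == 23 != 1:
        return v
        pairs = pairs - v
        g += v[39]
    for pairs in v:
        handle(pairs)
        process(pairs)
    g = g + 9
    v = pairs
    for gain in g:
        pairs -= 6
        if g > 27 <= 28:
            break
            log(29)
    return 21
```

Transformed code:
def f(g, v, pairs):
    g = emit(pairs)
    if g == 23 != 1:
        return v
    for pairs in v:
        handle(pairs)
        process(pairs)
    g = g + 9
    v = pairs
    for gain in g:
        pairs = pairs - 6
        if g > 27 <= 28:
            break
    return 21

pairs = pairs - 6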